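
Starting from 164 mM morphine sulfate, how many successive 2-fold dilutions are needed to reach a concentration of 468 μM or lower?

Need 2ⁿ ≥ 350, so n ≥ log(350)/log(2) = 8.45.
Minimum whole steps: n = 9.

9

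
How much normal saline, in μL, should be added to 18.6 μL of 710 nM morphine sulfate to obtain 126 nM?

V₂ = C₁V₁/C₂ = 710 × 18.6 / 126 = 105 μL.
Diluent to add = V₂ − V₁ = 105 − 18.6 = 86.2 μL.

86.2 μL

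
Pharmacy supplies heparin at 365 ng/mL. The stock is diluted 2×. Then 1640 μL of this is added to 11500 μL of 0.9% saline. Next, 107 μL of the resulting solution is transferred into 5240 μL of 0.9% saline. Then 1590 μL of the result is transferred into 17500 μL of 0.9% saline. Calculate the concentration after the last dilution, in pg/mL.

Overall dilution factor = 2 × 8.012 × 49.97 × 12.01 = 9614.
365 ng/mL / 9614 = 0.0380 ng/mL = 38.0 pg/mL.

38.0 pg/mL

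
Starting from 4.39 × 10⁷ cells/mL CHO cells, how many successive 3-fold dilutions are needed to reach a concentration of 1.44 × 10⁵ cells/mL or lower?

6

Need 3ⁿ ≥ 305, so n ≥ log(305)/log(3) = 5.21.
Minimum whole steps: n = 6.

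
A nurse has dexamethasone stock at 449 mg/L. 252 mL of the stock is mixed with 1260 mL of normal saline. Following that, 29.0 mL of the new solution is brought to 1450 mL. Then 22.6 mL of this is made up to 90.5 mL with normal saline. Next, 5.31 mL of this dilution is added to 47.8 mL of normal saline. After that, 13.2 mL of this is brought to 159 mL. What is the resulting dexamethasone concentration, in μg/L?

3.10 μg/L

Overall dilution factor = 6 × 50 × 4.004 × 10.00 × 12.05 = 1.45 × 10⁵.
449 mg/L / 1.45 × 10⁵ = 3.10 × 10⁻³ mg/L = 3.10 μg/L.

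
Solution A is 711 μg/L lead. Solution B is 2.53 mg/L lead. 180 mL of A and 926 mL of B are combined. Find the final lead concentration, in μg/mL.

2.23 μg/mL

C_B = 2.53 mg/L = 2530 μg/L.
C_mix = (C_A·V_A + C_B·V_B)/(V_A + V_B) = (711×180 + 2530×926) / 1106 = 2234 μg/L = 2.23 μg/mL.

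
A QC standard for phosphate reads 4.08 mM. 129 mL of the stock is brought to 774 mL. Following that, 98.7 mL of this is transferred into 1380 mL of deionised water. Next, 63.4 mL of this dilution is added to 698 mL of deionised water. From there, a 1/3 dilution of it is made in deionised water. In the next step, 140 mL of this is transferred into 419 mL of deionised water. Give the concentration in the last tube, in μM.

0.316 μM

Overall dilution factor = 6 × 14.98 × 12.01 × 3 × 3.993 = 1.29 × 10⁴.
4.08 mM / 1.29 × 10⁴ = 3.16 × 10⁻⁴ mM = 0.316 μM.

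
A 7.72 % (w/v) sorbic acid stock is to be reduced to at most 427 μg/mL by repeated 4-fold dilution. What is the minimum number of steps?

Need 4ⁿ ≥ 181, so n ≥ log(181)/log(4) = 3.75.
Minimum whole steps: n = 4.

4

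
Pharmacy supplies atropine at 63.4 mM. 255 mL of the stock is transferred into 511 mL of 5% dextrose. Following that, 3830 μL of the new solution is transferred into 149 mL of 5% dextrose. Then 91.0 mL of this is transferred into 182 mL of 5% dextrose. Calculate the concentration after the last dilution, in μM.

Overall dilution factor = 3.004 × 39.90 × 3 = 360.
63.4 mM / 360 = 0.176 mM = 176 μM.

176 μM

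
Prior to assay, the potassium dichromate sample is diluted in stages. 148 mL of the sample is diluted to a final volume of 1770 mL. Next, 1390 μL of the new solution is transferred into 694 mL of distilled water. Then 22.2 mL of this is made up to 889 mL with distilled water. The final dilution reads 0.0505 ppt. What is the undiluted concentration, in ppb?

12.1 ppb

Overall dilution factor = 11.96 × 500.3 × 40.05 = 2.40 × 10⁵.
Original = 0.0505 ppt × 2.40 × 10⁵ = 1.21 × 10⁴ ppt = 12.1 ppb.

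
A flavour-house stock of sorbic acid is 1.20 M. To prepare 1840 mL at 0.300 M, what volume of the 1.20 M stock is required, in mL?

V₁ = C₂V₂/C₁ = 0.300 × 1840 / 1.20 = 460 mL.

460 mL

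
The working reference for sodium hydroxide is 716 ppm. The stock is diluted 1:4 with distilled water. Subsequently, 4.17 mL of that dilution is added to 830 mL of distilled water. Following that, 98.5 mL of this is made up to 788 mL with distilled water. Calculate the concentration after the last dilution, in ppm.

Overall dilution factor = 4 × 200.0 × 8 = 6401.
716 ppm / 6401 = 0.112 ppm.

0.112 ppm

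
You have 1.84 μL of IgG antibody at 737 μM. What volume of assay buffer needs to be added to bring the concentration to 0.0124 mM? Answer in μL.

108 μL

0.0124 mM = 12.4 μM.
V₂ = C₁V₁/C₂ = 737 × 1.84 / 12.4 = 109 μL.
Diluent to add = V₂ − V₁ = 109 − 1.84 = 108 μL.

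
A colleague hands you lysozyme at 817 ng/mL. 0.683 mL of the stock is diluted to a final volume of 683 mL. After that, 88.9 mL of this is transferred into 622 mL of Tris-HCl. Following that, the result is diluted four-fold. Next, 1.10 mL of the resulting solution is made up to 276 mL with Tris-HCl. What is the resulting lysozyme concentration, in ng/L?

0.102 ng/L

Overall dilution factor = 1000 × 7.997 × 4 × 250.9 = 8.03 × 10⁶.
817 ng/mL / 8.03 × 10⁶ = 1.02 × 10⁻⁴ ng/mL = 0.102 ng/L.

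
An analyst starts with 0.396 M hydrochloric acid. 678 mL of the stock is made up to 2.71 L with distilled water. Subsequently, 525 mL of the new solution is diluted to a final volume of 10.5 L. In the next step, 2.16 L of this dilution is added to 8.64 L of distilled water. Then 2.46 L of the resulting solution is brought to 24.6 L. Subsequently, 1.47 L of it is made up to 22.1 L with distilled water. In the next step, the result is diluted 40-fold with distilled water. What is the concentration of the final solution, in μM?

0.165 μM

Overall dilution factor = 3.997 × 20 × 5 × 10 × 15.03 × 40 = 2.40 × 10⁶.
0.396 M / 2.40 × 10⁶ = 1.65 × 10⁻⁷ M = 0.165 μM.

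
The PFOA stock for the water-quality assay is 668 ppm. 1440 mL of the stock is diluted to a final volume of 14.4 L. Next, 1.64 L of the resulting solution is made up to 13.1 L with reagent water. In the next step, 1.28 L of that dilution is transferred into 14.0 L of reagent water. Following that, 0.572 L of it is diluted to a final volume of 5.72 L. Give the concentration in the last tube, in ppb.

Overall dilution factor = 10 × 7.988 × 11.94 × 10 = 9535.
668 ppm / 9535 = 0.0701 ppm = 70.1 ppb.

70.1 ppb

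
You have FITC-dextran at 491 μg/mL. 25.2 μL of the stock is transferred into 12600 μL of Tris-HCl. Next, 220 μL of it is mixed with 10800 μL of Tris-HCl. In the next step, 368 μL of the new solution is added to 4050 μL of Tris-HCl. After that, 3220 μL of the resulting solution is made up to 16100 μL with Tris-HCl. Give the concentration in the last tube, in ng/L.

326 ng/L

Overall dilution factor = 501 × 50.09 × 12.01 × 5 = 1.51 × 10⁶.
491 μg/mL / 1.51 × 10⁶ = 3.26 × 10⁻⁴ μg/mL = 326 ng/L.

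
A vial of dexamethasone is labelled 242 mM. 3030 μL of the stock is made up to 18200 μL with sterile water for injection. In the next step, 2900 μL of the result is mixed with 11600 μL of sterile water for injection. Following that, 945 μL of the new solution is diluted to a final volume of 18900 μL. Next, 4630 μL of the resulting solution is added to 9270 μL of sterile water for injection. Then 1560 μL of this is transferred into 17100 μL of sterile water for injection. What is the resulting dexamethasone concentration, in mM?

Overall dilution factor = 6.007 × 5 × 20 × 3.002 × 11.96 = 2.16 × 10⁴.
242 mM / 2.16 × 10⁴ = 0.0112 mM.

0.0112 mM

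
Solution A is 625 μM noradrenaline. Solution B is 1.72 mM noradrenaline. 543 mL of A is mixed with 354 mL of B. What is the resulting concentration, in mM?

C_B = 1.72 mM = 1720 μM.
C_mix = (C_A·V_A + C_B·V_B)/(V_A + V_B) = (625×543 + 1720×354) / 897.0 = 1057 μM = 1.06 mM.

1.06 mM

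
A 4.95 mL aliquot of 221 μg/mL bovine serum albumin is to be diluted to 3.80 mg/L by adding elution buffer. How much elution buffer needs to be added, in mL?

3.80 mg/L = 3.80 μg/mL.
V₂ = C₁V₁/C₂ = 221 × 4.95 / 3.80 = 288 mL.
Diluent to add = V₂ − V₁ = 288 − 4.95 = 283 mL.

283 mL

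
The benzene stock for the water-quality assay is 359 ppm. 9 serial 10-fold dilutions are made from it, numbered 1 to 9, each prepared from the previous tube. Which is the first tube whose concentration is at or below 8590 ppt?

Tube n has concentration 359 ppm / 10ⁿ.
Need 10ⁿ ≥ 359 ppm / 8590 ppt = 4.18 × 10⁴, so n ≥ 4.62.
First such tube: n = 5.

tube 5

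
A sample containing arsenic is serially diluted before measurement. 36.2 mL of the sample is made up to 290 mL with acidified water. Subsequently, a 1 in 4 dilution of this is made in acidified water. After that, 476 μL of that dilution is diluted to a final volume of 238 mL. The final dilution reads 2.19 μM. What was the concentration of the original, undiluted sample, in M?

Overall dilution factor = 8.011 × 4 × 500 = 1.60 × 10⁴.
Original = 2.19 μM × 1.60 × 10⁴ = 3.51 × 10⁴ μM = 0.0351 M.

0.0351 M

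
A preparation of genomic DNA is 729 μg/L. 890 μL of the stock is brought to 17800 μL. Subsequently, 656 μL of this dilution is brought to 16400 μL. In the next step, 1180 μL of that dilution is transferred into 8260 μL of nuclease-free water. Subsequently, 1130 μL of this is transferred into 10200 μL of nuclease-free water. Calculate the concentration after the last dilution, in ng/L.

Overall dilution factor = 20 × 25 × 8 × 10.03 = 4.01 × 10⁴.
729 μg/L / 4.01 × 10⁴ = 0.0182 μg/L = 18.2 ng/L.

18.2 ng/L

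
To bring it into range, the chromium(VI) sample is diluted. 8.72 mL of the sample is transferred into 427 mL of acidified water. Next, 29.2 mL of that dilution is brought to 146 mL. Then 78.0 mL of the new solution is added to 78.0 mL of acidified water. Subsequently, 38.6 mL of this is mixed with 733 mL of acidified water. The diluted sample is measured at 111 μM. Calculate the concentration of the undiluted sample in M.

Overall dilution factor = 49.97 × 5 × 2 × 19.99 = 9988.
Original = 111 μM × 9988 = 1.11 × 10⁶ μM = 1.11 M.

1.11 M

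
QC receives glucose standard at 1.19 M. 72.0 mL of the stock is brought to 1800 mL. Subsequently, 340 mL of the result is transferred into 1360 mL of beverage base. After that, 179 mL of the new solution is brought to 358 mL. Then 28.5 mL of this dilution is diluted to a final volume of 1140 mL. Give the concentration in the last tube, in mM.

0.119 mM

Overall dilution factor = 25 × 5 × 2 × 40 = 1.00 × 10⁴.
1.19 M / 1.00 × 10⁴ = 1.19 × 10⁻⁴ M = 0.119 mM.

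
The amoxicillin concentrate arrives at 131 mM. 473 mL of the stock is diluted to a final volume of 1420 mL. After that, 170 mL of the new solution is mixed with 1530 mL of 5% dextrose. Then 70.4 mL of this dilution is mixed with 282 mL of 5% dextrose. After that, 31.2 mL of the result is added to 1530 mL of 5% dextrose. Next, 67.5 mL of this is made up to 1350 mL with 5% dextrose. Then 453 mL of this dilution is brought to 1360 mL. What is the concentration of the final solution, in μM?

Overall dilution factor = 3.002 × 10 × 5.006 × 50.04 × 20 × 3.002 = 4.52 × 10⁵.
131 mM / 4.52 × 10⁵ = 2.90 × 10⁻⁴ mM = 0.290 μM.

0.290 μM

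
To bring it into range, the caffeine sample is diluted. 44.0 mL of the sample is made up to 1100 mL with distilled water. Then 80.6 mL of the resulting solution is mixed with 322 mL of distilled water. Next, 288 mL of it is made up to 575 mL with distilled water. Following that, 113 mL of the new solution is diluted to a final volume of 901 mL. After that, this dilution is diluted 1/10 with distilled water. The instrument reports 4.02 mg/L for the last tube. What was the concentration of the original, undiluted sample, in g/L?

Overall dilution factor = 25 × 4.995 × 1.997 × 7.973 × 10 = 1.99 × 10⁴.
Original = 4.02 mg/L × 1.99 × 10⁴ = 7.99 × 10⁴ mg/L = 79.9 g/L.

79.9 g/L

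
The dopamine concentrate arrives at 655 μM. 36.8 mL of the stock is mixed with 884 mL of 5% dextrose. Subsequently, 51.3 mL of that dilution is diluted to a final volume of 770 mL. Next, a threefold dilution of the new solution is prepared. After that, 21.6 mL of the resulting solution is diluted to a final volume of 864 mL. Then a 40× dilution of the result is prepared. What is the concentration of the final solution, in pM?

363 pM

Overall dilution factor = 25.02 × 15.01 × 3 × 40 × 40 = 1.80 × 10⁶.
655 μM / 1.80 × 10⁶ = 3.63 × 10⁻⁴ μM = 363 pM.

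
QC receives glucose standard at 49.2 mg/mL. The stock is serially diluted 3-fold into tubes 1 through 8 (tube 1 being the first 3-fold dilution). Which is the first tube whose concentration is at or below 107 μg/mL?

tube 6

Tube n has concentration 49.2 mg/mL / 3ⁿ.
Need 3ⁿ ≥ 49.2 mg/mL / 107 μg/mL = 460, so n ≥ 5.58.
First such tube: n = 6.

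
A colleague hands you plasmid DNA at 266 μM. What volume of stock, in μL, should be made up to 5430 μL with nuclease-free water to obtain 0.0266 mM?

0.0266 mM = 26.6 μM.
V₁ = C₂V₂/C₁ = 26.6 × 5430 / 266 = 543 μL.

543 μL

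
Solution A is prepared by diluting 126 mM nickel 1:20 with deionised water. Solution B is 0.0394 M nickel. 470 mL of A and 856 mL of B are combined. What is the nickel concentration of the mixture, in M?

C_A = 126 mM / 20 = 6.30 mM.
C_B = 0.0394 M = 39.4 mM.
C_mix = (C_A·V_A + C_B·V_B)/(V_A + V_B) = (6.30×470 + 39.4×856) / 1326 = 27.7 mM = 0.0277 M.

0.0277 M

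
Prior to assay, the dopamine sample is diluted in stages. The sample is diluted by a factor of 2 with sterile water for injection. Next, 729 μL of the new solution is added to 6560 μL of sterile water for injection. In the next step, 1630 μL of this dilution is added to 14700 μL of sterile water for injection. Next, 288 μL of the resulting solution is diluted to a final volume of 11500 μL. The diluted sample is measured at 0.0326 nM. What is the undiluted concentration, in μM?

Overall dilution factor = 2 × 9.999 × 10.02 × 39.93 = 8000.
Original = 0.0326 nM × 8000 = 261 nM = 0.261 μM.

0.261 μM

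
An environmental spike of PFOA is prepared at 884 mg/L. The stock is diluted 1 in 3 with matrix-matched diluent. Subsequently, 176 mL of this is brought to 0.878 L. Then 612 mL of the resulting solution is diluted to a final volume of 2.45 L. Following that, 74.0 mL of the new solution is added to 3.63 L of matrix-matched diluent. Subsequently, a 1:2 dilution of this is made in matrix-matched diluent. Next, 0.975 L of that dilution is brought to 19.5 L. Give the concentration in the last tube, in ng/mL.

Overall dilution factor = 3 × 4.989 × 4.003 × 50.05 × 2 × 20 = 1.20 × 10⁵.
884 mg/L / 1.20 × 10⁵ = 7.37 × 10⁻³ mg/L = 7.37 ng/mL.

7.37 ng/mL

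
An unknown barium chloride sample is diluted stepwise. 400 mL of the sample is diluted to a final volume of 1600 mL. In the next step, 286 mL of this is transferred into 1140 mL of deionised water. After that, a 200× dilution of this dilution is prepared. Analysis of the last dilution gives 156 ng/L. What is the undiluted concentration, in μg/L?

Overall dilution factor = 4 × 4.986 × 200 = 3989.
Original = 156 ng/L × 3989 = 6.22 × 10⁵ ng/L = 622 μg/L.

622 μg/L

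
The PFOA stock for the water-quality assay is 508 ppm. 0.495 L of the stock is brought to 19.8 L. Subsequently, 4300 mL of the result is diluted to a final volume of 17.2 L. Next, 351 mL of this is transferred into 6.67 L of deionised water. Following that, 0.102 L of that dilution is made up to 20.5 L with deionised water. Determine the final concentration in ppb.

Overall dilution factor = 40 × 4 × 20.00 × 201.0 = 6.43 × 10⁵.
508 ppm / 6.43 × 10⁵ = 7.90 × 10⁻⁴ ppm = 0.790 ppb.

0.790 ppb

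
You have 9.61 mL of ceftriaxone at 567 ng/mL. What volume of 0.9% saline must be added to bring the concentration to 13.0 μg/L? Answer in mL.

410 mL

13.0 μg/L = 13.0 ng/mL.
V₂ = C₁V₁/C₂ = 567 × 9.61 / 13.0 = 419 mL.
Diluent to add = V₂ − V₁ = 419 − 9.61 = 410 mL.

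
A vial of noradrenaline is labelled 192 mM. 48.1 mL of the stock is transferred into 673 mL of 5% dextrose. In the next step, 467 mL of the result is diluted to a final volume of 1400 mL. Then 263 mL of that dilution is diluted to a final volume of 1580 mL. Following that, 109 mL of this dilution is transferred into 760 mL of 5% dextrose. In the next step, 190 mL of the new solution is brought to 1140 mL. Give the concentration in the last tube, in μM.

14.9 μM

Overall dilution factor = 14.99 × 2.998 × 6.008 × 7.972 × 6 = 1.29 × 10⁴.
192 mM / 1.29 × 10⁴ = 0.0149 mM = 14.9 μM.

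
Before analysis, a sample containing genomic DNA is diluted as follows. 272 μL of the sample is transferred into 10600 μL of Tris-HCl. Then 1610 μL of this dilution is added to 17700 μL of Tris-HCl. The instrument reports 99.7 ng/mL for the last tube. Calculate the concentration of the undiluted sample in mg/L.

47.8 mg/L

Overall dilution factor = 39.97 × 11.99 = 479.
Original = 99.7 ng/mL × 479 = 4.78 × 10⁴ ng/mL = 47.8 mg/L.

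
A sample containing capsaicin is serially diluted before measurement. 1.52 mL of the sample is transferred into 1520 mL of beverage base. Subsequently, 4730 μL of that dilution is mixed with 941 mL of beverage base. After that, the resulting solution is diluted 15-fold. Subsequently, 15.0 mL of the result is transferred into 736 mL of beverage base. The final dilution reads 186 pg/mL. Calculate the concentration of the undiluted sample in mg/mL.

Overall dilution factor = 1001 × 199.9 × 15 × 50.07 = 1.50 × 10⁸.
Original = 186 pg/mL × 1.50 × 10⁸ = 2.80 × 10¹⁰ pg/mL = 28.0 mg/mL.

28.0 mg/mL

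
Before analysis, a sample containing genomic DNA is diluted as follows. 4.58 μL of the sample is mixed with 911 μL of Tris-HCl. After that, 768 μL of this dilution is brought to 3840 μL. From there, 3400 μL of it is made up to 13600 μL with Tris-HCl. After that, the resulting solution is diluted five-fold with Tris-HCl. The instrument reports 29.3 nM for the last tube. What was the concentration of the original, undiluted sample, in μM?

586 μM

Overall dilution factor = 199.9 × 5 × 4 × 5 = 2.00 × 10⁴.
Original = 29.3 nM × 2.00 × 10⁴ = 5.86 × 10⁵ nM = 586 μM.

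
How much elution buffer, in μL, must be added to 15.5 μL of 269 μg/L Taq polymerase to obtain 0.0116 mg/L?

344 μL

0.0116 mg/L = 11.6 μg/L.
V₂ = C₁V₁/C₂ = 269 × 15.5 / 11.6 = 359 μL.
Diluent to add = V₂ − V₁ = 359 − 15.5 = 344 μL.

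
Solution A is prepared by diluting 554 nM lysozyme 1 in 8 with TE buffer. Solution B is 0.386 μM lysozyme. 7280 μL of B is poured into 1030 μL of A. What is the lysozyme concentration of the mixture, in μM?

0.347 μM

C_A = 554 nM / 8 = 69.2 nM.
C_B = 0.386 μM = 386 nM.
C_mix = (C_A·V_A + C_B·V_B)/(V_A + V_B) = (69.2×1030 + 386×7280) / 8310 = 347 nM = 0.347 μM.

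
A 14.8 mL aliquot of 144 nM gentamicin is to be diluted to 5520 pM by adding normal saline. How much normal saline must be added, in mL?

5520 pM = 5.52 nM.
V₂ = C₁V₁/C₂ = 144 × 14.8 / 5.52 = 386 mL.
Diluent to add = V₂ − V₁ = 386 − 14.8 = 371 mL.

371 mL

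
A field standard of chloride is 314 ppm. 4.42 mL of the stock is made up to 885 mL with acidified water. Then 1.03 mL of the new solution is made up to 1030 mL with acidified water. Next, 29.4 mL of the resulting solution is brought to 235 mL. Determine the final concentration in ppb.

Overall dilution factor = 200.2 × 1000 × 7.993 = 1.60 × 10⁶.
314 ppm / 1.60 × 10⁶ = 1.96 × 10⁻⁴ ppm = 0.196 ppb.

0.196 ppb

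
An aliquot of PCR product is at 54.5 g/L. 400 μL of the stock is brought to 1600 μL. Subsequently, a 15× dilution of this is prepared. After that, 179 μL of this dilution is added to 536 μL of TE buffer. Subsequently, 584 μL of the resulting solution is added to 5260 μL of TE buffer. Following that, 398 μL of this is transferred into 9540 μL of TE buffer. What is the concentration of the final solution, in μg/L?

Overall dilution factor = 4 × 15 × 3.994 × 10.01 × 24.97 = 5.99 × 10⁴.
54.5 g/L / 5.99 × 10⁴ = 9.10 × 10⁻⁴ g/L = 910 μg/L.

910 μg/L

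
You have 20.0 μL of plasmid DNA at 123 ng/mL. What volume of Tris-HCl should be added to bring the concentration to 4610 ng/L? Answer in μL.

514 μL

4610 ng/L = 4.61 ng/mL.
V₂ = C₁V₁/C₂ = 123 × 20.0 / 4.61 = 534 μL.
Diluent to add = V₂ − V₁ = 534 − 20.0 = 514 μL.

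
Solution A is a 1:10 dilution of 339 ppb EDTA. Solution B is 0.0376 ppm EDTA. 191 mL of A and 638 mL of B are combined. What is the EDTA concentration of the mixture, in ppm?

0.0367 ppm

C_A = 339 ppb / 10 = 33.9 ppb.
C_B = 0.0376 ppm = 37.6 ppb.
C_mix = (C_A·V_A + C_B·V_B)/(V_A + V_B) = (33.9×191 + 37.6×638) / 829.0 = 36.7 ppb = 0.0367 ppm.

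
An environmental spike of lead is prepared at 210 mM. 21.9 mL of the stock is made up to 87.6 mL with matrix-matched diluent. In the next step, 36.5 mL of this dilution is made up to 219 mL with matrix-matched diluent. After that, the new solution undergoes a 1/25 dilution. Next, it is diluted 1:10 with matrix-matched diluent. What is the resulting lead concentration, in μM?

Overall dilution factor = 4 × 6 × 25 × 10 = 6000.
210 mM / 6000 = 0.0350 mM = 35.0 μM.

35.0 μM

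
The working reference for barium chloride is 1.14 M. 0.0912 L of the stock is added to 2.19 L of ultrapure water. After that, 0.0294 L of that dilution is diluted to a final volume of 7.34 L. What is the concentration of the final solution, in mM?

0.183 mM

Overall dilution factor = 25.01 × 249.7 = 6245.
1.14 M / 6245 = 1.83 × 10⁻⁴ M = 0.183 mM.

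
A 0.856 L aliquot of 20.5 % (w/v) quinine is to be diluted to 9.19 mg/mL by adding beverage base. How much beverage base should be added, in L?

9.19 mg/mL = 0.919 % (w/v).
V₂ = C₁V₁/C₂ = 20.5 × 0.856 / 0.919 = 19.1 L.
Diluent to add = V₂ − V₁ = 19.1 − 0.856 = 18.2 L.

18.2 L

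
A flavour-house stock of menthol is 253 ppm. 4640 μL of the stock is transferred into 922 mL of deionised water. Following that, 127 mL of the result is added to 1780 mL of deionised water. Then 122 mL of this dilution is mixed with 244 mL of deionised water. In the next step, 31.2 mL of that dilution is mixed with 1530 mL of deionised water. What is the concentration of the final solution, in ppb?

0.562 ppb

Overall dilution factor = 199.7 × 15.02 × 3 × 50.04 = 4.50 × 10⁵.
253 ppm / 4.50 × 10⁵ = 5.62 × 10⁻⁴ ppm = 0.562 ppb.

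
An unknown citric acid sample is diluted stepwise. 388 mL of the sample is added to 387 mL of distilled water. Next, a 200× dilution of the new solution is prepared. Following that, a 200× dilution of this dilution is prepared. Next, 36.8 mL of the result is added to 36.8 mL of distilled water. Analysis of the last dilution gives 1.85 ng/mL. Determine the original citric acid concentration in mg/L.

296 mg/L

Overall dilution factor = 1.997 × 200 × 200 × 2 = 1.60 × 10⁵.
Original = 1.85 ng/mL × 1.60 × 10⁵ = 2.96 × 10⁵ ng/mL = 296 mg/L.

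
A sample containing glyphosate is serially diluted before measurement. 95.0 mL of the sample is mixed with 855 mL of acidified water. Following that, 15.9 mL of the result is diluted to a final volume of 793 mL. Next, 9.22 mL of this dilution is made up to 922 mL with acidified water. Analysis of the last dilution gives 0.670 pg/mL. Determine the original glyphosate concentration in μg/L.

33.4 μg/L

Overall dilution factor = 10 × 49.87 × 100 = 4.99 × 10⁴.
Original = 0.670 pg/mL × 4.99 × 10⁴ = 3.34 × 10⁴ pg/mL = 33.4 μg/L.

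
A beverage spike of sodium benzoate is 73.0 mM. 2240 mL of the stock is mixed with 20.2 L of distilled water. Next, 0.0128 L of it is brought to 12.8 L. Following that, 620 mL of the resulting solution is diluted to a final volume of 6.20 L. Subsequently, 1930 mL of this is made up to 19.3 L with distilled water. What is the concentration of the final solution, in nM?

72.9 nM

Overall dilution factor = 10.02 × 1000 × 10 × 10 = 1.00 × 10⁶.
73.0 mM / 1.00 × 10⁶ = 7.29 × 10⁻⁵ mM = 72.9 nM.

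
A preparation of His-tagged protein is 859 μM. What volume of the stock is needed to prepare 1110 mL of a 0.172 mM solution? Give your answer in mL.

222 mL

0.172 mM = 172 μM.
V₁ = C₂V₂/C₁ = 172 × 1110 / 859 = 222 mL.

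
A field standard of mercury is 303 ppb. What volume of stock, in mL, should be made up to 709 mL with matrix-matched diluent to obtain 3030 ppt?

3030 ppt = 3.03 ppb.
V₁ = C₂V₂/C₁ = 3.03 × 709 / 303 = 7.09 mL.

7.09 mL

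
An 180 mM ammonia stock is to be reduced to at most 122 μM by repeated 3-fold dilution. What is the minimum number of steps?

7

Need 3ⁿ ≥ 1475, so n ≥ log(1475)/log(3) = 6.64.
Minimum whole steps: n = 7.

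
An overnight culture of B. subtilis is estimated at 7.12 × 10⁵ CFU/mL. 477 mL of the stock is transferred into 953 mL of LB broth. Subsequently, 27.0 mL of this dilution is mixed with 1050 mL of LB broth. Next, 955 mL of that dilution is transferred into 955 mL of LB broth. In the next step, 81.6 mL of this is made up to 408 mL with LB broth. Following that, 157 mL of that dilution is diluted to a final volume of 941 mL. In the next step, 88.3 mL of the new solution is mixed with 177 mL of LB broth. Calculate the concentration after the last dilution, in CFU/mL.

Overall dilution factor = 2.998 × 39.89 × 2 × 5 × 5.994 × 3.005 = 2.15 × 10⁴.
7.12 × 10⁵ CFU/mL / 2.15 × 10⁴ = 33.1 CFU/mL.

33.1 CFU/mL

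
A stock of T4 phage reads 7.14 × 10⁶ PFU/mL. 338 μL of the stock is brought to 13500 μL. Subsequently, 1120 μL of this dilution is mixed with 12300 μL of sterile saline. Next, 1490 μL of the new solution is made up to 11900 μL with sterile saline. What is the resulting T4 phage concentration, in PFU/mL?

1870 PFU/mL

Overall dilution factor = 39.94 × 11.98 × 7.987 = 3822.
7.14 × 10⁶ PFU/mL / 3822 = 1870 PFU/mL.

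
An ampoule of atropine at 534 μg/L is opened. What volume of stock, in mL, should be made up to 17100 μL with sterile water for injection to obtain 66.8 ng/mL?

2.14 mL

66.8 ng/mL = 66.8 μg/L.
V₁ = C₂V₂/C₁ = 66.8 × 17100 / 534 = 2139 μL = 2.14 mL.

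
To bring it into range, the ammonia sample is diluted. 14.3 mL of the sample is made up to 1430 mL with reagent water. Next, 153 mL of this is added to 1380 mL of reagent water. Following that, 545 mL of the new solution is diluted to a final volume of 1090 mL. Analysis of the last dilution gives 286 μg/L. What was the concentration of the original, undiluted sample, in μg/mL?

Overall dilution factor = 100 × 10.02 × 2 = 2004.
Original = 286 μg/L × 2004 = 5.73 × 10⁵ μg/L = 573 μg/mL.

573 μg/mL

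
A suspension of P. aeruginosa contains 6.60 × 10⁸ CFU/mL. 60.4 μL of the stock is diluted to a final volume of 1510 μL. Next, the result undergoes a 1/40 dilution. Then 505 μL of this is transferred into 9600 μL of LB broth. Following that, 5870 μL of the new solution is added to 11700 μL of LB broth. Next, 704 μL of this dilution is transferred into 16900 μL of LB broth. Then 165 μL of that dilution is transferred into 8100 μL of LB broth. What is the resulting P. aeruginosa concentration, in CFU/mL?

Overall dilution factor = 25 × 40 × 20.01 × 2.993 × 25.01 × 50.09 = 7.50 × 10⁷.
6.60 × 10⁸ CFU/mL / 7.50 × 10⁷ = 8.80 CFU/mL.

8.80 CFU/mL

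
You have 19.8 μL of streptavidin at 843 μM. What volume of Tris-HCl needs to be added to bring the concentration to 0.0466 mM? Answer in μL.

0.0466 mM = 46.6 μM.
V₂ = C₁V₁/C₂ = 843 × 19.8 / 46.6 = 358 μL.
Diluent to add = V₂ − V₁ = 358 − 19.8 = 338 μL.

338 μL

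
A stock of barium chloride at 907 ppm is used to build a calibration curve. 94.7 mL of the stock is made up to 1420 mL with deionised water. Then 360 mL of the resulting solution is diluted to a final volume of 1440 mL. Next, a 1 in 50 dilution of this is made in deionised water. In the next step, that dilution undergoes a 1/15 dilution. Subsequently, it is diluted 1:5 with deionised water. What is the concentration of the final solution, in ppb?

Overall dilution factor = 14.99 × 4 × 50 × 15 × 5 = 2.25 × 10⁵.
907 ppm / 2.25 × 10⁵ = 4.03 × 10⁻³ ppm = 4.03 ppb.

4.03 ppb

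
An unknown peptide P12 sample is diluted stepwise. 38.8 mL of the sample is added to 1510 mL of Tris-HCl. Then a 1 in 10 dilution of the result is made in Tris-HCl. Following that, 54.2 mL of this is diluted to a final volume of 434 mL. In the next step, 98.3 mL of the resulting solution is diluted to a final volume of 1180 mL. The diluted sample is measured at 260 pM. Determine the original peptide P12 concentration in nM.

9980 nM

Overall dilution factor = 39.92 × 10 × 8.007 × 12.00 = 3.84 × 10⁴.
Original = 260 pM × 3.84 × 10⁴ = 9.98 × 10⁶ pM = 9980 nM.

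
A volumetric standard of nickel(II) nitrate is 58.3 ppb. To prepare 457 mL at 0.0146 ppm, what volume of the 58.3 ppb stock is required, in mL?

0.0146 ppm = 14.6 ppb.
V₁ = C₂V₂/C₁ = 14.6 × 457 / 58.3 = 114 mL.

114 mL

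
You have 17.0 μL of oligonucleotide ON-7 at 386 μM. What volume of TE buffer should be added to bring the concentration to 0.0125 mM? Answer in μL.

0.0125 mM = 12.5 μM.
V₂ = C₁V₁/C₂ = 386 × 17.0 / 12.5 = 525 μL.
Diluent to add = V₂ − V₁ = 525 − 17.0 = 508 μL.

508 μL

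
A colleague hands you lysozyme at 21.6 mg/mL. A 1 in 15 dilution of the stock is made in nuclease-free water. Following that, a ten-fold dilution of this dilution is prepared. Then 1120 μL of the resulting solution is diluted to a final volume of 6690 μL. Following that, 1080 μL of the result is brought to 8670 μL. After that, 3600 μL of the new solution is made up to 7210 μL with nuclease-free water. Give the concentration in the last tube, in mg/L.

Overall dilution factor = 15 × 10 × 5.973 × 8.028 × 2.003 = 1.44 × 10⁴.
21.6 mg/mL / 1.44 × 10⁴ = 1.50 × 10⁻³ mg/mL = 1.50 mg/L.

1.50 mg/L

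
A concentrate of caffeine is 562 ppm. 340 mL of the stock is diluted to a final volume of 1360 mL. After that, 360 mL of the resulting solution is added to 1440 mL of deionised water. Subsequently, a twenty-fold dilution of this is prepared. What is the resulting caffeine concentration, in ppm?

Overall dilution factor = 4 × 5 × 20 = 400.
562 ppm / 400 = 1.41 ppm.

1.41 ppm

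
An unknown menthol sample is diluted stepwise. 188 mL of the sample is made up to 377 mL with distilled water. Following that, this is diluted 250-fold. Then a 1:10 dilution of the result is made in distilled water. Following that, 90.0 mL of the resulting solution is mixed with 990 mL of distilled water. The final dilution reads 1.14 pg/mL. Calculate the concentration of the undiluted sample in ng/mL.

Overall dilution factor = 2.005 × 250 × 10 × 12 = 6.02 × 10⁴.
Original = 1.14 pg/mL × 6.02 × 10⁴ = 6.86 × 10⁴ pg/mL = 68.6 ng/mL.

68.6 ng/mL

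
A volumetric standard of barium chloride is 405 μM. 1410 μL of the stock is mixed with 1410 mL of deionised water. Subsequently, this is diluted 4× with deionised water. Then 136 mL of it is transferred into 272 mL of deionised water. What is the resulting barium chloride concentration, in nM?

33.7 nM

Overall dilution factor = 1001 × 4 × 3 = 1.20 × 10⁴.
405 μM / 1.20 × 10⁴ = 0.0337 μM = 33.7 nM.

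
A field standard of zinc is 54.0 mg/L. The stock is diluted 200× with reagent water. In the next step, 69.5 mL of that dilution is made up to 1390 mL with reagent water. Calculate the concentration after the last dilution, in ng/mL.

13.5 ng/mL

Overall dilution factor = 200 × 20 = 4000.
54.0 mg/L / 4000 = 0.0135 mg/L = 13.5 ng/mL.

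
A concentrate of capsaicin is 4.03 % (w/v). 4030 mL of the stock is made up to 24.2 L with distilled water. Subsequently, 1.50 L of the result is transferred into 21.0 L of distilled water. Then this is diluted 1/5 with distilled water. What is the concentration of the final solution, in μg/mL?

89.5 μg/mL

Overall dilution factor = 6.005 × 15 × 5 = 450.
4.03 % (w/v) / 450 = 8.95 × 10⁻³ % (w/v) = 89.5 μg/mL.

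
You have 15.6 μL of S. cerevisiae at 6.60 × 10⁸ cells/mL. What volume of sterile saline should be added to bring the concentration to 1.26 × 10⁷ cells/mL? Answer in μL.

V₂ = C₁V₁/C₂ = 6.60 × 10⁸ × 15.6 / 1.26 × 10⁷ = 817 μL.
Diluent to add = V₂ − V₁ = 817 − 15.6 = 802 μL.

802 μL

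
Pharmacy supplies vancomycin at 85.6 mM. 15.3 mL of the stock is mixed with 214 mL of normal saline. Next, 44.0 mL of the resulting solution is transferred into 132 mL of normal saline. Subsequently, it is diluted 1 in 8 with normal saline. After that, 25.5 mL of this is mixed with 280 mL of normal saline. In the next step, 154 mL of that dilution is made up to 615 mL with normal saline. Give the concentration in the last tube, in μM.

Overall dilution factor = 14.99 × 4 × 8 × 11.98 × 3.994 = 2.29 × 10⁴.
85.6 mM / 2.29 × 10⁴ = 3.73 × 10⁻³ mM = 3.73 μM.

3.73 μM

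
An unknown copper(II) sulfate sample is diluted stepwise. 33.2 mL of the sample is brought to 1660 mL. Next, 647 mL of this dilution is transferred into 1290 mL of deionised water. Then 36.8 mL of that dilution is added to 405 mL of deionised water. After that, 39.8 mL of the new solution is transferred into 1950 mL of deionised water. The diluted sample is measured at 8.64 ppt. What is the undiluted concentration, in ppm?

0.776 ppm

Overall dilution factor = 50 × 2.994 × 12.01 × 49.99 = 8.98 × 10⁴.
Original = 8.64 ppt × 8.98 × 10⁴ = 7.76 × 10⁵ ppt = 0.776 ppm.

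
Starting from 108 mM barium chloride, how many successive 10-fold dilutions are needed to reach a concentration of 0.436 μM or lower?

6

Need 10ⁿ ≥ 2.48 × 10⁵, so n ≥ log(2.48 × 10⁵)/log(10) = 5.39.
Minimum whole steps: n = 6.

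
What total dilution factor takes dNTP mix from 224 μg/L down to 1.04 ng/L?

2.15 × 10⁵

Factor = C₀/C_target = 224 μg/L / 1.04 ng/L = 2.15 × 10⁵.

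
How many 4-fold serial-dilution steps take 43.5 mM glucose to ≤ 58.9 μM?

Need 4ⁿ ≥ 739, so n ≥ log(739)/log(4) = 4.76.
Minimum whole steps: n = 5.

5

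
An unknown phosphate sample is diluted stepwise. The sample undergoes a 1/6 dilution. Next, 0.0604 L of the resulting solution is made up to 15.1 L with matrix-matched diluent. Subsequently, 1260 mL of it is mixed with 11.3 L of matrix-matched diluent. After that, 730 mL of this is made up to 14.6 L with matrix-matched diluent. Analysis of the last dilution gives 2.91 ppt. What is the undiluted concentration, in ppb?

Overall dilution factor = 6 × 250 × 9.968 × 20 = 2.99 × 10⁵.
Original = 2.91 ppt × 2.99 × 10⁵ = 8.70 × 10⁵ ppt = 870 ppb.

870 ppb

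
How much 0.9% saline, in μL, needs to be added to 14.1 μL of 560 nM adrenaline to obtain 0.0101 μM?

768 μL

0.0101 μM = 10.1 nM.
V₂ = C₁V₁/C₂ = 560 × 14.1 / 10.1 = 782 μL.
Diluent to add = V₂ − V₁ = 782 − 14.1 = 768 μL.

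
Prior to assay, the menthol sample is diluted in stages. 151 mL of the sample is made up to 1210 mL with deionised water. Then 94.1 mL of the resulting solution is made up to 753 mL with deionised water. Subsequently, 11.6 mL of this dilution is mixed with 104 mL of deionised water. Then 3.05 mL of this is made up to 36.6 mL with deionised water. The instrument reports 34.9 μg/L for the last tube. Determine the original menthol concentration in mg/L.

Overall dilution factor = 8.013 × 8.002 × 9.966 × 12 = 7668.
Original = 34.9 μg/L × 7668 = 2.68 × 10⁵ μg/L = 268 mg/L.

268 mg/L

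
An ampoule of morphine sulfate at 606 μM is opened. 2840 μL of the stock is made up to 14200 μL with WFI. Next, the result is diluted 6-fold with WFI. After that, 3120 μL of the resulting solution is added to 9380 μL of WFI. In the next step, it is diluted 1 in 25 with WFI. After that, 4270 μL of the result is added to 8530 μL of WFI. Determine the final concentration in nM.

67.3 nM

Overall dilution factor = 5 × 6 × 4.006 × 25 × 2.998 = 9007.
606 μM / 9007 = 0.0673 μM = 67.3 nM.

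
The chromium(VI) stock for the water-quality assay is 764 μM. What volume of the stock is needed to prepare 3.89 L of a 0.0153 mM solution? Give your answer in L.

0.0153 mM = 15.3 μM.
V₁ = C₂V₂/C₁ = 15.3 × 3.89 / 764 = 0.0779 L.

0.0779 L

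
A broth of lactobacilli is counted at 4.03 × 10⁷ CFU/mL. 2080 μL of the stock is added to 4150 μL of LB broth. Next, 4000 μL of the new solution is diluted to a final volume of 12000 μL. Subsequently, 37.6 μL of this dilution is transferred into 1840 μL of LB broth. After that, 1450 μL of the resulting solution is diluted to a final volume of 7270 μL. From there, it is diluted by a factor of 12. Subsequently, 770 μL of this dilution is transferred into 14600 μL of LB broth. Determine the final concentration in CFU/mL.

Overall dilution factor = 2.995 × 3 × 49.94 × 5.014 × 12 × 19.96 = 5.39 × 10⁵.
4.03 × 10⁷ CFU/mL / 5.39 × 10⁵ = 74.8 CFU/mL.

74.8 CFU/mL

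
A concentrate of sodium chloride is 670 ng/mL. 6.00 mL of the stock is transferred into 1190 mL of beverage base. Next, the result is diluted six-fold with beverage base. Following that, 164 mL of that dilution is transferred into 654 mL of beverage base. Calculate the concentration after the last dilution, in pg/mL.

Overall dilution factor = 199.3 × 6 × 4.988 = 5965.
670 ng/mL / 5965 = 0.112 ng/mL = 112 pg/mL.

112 pg/mL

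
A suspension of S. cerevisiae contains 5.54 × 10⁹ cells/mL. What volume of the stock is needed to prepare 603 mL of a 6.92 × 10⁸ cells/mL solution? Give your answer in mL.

75.3 mL

V₁ = C₂V₂/C₁ = 6.92 × 10⁸ × 603 / 5.54 × 10⁹ = 75.3 mL.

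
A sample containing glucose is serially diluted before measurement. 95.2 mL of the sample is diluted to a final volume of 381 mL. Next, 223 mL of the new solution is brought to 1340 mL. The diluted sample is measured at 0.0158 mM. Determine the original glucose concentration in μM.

380 μM

Overall dilution factor = 4.002 × 6.009 = 24.0.
Original = 0.0158 mM × 24.0 = 0.380 mM = 380 μM.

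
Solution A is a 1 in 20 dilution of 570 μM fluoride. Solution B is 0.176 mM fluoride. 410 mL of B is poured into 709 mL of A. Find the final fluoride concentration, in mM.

C_A = 570 μM / 20 = 28.5 μM.
C_B = 0.176 mM = 176 μM.
C_mix = (C_A·V_A + C_B·V_B)/(V_A + V_B) = (28.5×709 + 176×410) / 1119 = 82.5 μM = 0.0825 mM.

0.0825 mM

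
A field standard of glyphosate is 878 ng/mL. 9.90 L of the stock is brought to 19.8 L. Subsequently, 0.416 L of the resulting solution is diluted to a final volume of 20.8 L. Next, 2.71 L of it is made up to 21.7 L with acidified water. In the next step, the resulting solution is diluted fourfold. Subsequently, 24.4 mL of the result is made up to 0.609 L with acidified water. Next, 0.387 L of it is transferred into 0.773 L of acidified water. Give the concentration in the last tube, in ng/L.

3.66 ng/L

Overall dilution factor = 2 × 50 × 8.007 × 4 × 24.96 × 2.997 = 2.40 × 10⁵.
878 ng/mL / 2.40 × 10⁵ = 3.66 × 10⁻³ ng/mL = 3.66 ng/L.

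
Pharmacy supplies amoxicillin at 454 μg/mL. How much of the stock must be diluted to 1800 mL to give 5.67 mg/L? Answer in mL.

22.5 mL

5.67 mg/L = 5.67 μg/mL.
V₁ = C₂V₂/C₁ = 5.67 × 1800 / 454 = 22.5 mL.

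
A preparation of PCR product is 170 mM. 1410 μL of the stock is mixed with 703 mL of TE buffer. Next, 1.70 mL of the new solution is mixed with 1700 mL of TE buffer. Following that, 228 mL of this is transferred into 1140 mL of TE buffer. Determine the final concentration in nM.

56.7 nM

Overall dilution factor = 499.6 × 1001 × 6 = 3.00 × 10⁶.
170 mM / 3.00 × 10⁶ = 5.67 × 10⁻⁵ mM = 56.7 nM.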